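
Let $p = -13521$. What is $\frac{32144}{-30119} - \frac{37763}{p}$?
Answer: $\frac{702764773}{407238999} \approx 1.7257$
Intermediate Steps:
$\frac{32144}{-30119} - \frac{37763}{p} = \frac{32144}{-30119} - \frac{37763}{-13521} = 32144 \left(- \frac{1}{30119}\right) - - \frac{37763}{13521} = - \frac{32144}{30119} + \frac{37763}{13521} = \frac{702764773}{407238999}$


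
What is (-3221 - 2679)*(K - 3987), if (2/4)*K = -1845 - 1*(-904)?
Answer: 34627100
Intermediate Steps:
K = -1882 (K = 2*(-1845 - 1*(-904)) = 2*(-1845 + 904) = 2*(-941) = -1882)
(-3221 - 2679)*(K - 3987) = (-3221 - 2679)*(-1882 - 3987) = -5900*(-5869) = 34627100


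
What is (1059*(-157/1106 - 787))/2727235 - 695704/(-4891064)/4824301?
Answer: -2719267051367076153233/8896628256876009480530 ≈ -0.30565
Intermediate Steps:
(1059*(-157/1106 - 787))/2727235 - 695704/(-4891064)/4824301 = (1059*(-157*1/1106 - 787))*(1/2727235) - 695704*(-1/4891064)*(1/4824301) = (1059*(-157/1106 - 787))*(1/2727235) + (86963/611383)*(1/4824301) = (1059*(-870579/1106))*(1/2727235) + 86963/2949495618283 = -921943161/1106*1/2727235 + 86963/2949495618283 = -921943161/3016321910 + 86963/2949495618283 = -2719267051367076153233/8896628256876009480530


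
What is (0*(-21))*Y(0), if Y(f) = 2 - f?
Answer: 0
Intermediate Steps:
(0*(-21))*Y(0) = (0*(-21))*(2 - 1*0) = 0*(2 + 0) = 0*2 = 0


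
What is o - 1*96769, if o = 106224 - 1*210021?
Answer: -200566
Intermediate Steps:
o = -103797 (o = 106224 - 210021 = -103797)
o - 1*96769 = -103797 - 1*96769 = -103797 - 96769 = -200566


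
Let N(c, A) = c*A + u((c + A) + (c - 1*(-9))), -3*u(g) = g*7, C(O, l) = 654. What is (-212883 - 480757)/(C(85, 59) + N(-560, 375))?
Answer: 1040460/311443 ≈ 3.3408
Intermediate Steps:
u(g) = -7*g/3 (u(g) = -g*7/3 = -7*g/3)
N(c, A) = -21 - 14*c/3 - 7*A/3 + A*c (N(c, A) = c*A - 7*((c + A) + (c - 1*(-9)))/3 = A*c - 7*((A + c) + (c + 9))/3 = A*c - 7*((A + c) + (9 + c))/3 = A*c - 7*(9 + A + 2*c)/3 = A*c + (-21 - 14*c/3 - 7*A/3) = -21 - 14*c/3 - 7*A/3 + A*c)
(-212883 - 480757)/(C(85, 59) + N(-560, 375)) = (-212883 - 480757)/(654 + (-21 - 14/3*(-560) - 7/3*375 + 375*(-560))) = -693640/(654 + (-21 + 7840/3 - 875 - 210000)) = -693640/(654 - 624848/3) = -693640/(-622886/3) = -693640*(-3/622886) = 1040460/311443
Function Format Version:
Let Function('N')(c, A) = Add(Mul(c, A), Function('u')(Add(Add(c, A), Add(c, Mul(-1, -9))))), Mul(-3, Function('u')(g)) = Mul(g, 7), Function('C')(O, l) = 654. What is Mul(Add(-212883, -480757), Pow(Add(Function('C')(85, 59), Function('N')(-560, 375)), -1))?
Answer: Rational(1040460, 311443) ≈ 3.3408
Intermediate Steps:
Function('u')(g) = Mul(Rational(-7, 3), g) (Function('u')(g) = Mul(Rational(-1, 3), Mul(g, 7)) = Mul(Rational(-1, 3), Mul(7, g)) = Mul(Rational(-7, 3), g))
Function('N')(c, A) = Add(-21, Mul(Rational(-14, 3), c), Mul(Rational(-7, 3), A), Mul(A, c)) (Function('N')(c, A) = Add(Mul(c, A), Mul(Rational(-7, 3), Add(Add(c, A), Add(c, Mul(-1, -9))))) = Add(Mul(A, c), Mul(Rational(-7, 3), Add(Add(A, c), Add(c, 9)))) = Add(Mul(A, c), Mul(Rational(-7, 3), Add(Add(A, c), Add(9, c)))) = Add(Mul(A, c), Mul(Rational(-7, 3), Add(9, A, Mul(2, c)))) = Add(Mul(A, c), Add(-21, Mul(Rational(-14, 3), c), Mul(Rational(-7, 3), A))) = Add(-21, Mul(Rational(-14, 3), c), Mul(Rational(-7, 3), A), Mul(A, c)))
Mul(Add(-212883, -480757), Pow(Add(Function('C')(85, 59), Function('N')(-560, 375)), -1)) = Mul(Add(-212883, -480757), Pow(Add(654, Add(-21, Mul(Rational(-14, 3), -560), Mul(Rational(-7, 3), 375), Mul(375, -560))), -1)) = Mul(-693640, Pow(Add(654, Add(-21, Rational(7840, 3), -875, -210000)), -1)) = Mul(-693640, Pow(Add(654, Rational(-624848, 3)), -1)) = Mul(-693640, Pow(Rational(-622886, 3), -1)) = Mul(-693640, Rational(-3, 622886)) = Rational(1040460, 311443)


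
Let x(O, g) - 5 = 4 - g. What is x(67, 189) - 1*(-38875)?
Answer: 38695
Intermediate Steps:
x(O, g) = 9 - g (x(O, g) = 5 + (4 - g) = 9 - g)
x(67, 189) - 1*(-38875) = (9 - 1*189) - 1*(-38875) = (9 - 189) + 38875 = -180 + 38875 = 38695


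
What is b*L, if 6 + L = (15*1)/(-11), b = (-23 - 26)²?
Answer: -194481/11 ≈ -17680.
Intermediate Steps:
b = 2401 (b = (-49)² = 2401)
L = -81/11 (L = -6 + (15*1)/(-11) = -6 + 15*(-1/11) = -6 - 15/11 = -81/11 ≈ -7.3636)
b*L = 2401*(-81/11) = -194481/11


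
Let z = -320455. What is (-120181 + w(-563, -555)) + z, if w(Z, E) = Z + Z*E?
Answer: -128734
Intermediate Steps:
w(Z, E) = Z + E*Z
(-120181 + w(-563, -555)) + z = (-120181 - 563*(1 - 555)) - 320455 = (-120181 - 563*(-554)) - 320455 = (-120181 + 311902) - 320455 = 191721 - 320455 = -128734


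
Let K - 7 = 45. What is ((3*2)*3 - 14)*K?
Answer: 208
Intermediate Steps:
K = 52 (K = 7 + 45 = 52)
((3*2)*3 - 14)*K = ((3*2)*3 - 14)*52 = (6*3 - 14)*52 = (18 - 14)*52 = 4*52 = 208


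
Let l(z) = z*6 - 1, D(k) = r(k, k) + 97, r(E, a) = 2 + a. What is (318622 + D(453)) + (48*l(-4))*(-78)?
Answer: 412774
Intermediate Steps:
D(k) = 99 + k (D(k) = (2 + k) + 97 = 99 + k)
l(z) = -1 + 6*z (l(z) = 6*z - 1 = -1 + 6*z)
(318622 + D(453)) + (48*l(-4))*(-78) = (318622 + (99 + 453)) + (48*(-1 + 6*(-4)))*(-78) = (318622 + 552) + (48*(-1 - 24))*(-78) = 319174 + (48*(-25))*(-78) = 319174 - 1200*(-78) = 319174 + 93600 = 412774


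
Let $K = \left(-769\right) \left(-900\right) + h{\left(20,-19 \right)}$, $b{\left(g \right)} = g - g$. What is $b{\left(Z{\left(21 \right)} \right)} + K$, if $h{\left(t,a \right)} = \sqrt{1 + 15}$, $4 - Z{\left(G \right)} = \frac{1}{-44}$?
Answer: $692104$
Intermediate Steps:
$Z{\left(G \right)} = \frac{177}{44}$ ($Z{\left(G \right)} = 4 - \frac{1}{-44} = 4 - - \frac{1}{44} = 4 + \frac{1}{44} = \frac{177}{44}$)
$b{\left(g \right)} = 0$
$h{\left(t,a \right)} = 4$ ($h{\left(t,a \right)} = \sqrt{16} = 4$)
$K = 692104$ ($K = \left(-769\right) \left(-900\right) + 4 = 692100 + 4 = 692104$)
$b{\left(Z{\left(21 \right)} \right)} + K = 0 + 692104 = 692104$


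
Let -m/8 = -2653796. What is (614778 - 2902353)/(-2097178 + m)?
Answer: -50835/425182 ≈ -0.11956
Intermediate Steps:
m = 21230368 (m = -8*(-2653796) = 21230368)
(614778 - 2902353)/(-2097178 + m) = (614778 - 2902353)/(-2097178 + 21230368) = -2287575/19133190 = -2287575*1/19133190 = -50835/425182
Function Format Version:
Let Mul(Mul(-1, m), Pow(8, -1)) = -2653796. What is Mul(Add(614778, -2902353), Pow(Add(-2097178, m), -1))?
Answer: Rational(-50835, 425182) ≈ -0.11956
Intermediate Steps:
m = 21230368 (m = Mul(-8, -2653796) = 21230368)
Mul(Add(614778, -2902353), Pow(Add(-2097178, m), -1)) = Mul(Add(614778, -2902353), Pow(Add(-2097178, 21230368), -1)) = Mul(-2287575, Pow(19133190, -1)) = Mul(-2287575, Rational(1, 19133190)) = Rational(-50835, 425182)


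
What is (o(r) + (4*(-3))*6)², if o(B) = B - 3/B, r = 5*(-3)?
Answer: 188356/25 ≈ 7534.2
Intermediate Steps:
r = -15
(o(r) + (4*(-3))*6)² = ((-15 - 3/(-15)) + (4*(-3))*6)² = ((-15 - 3*(-1/15)) - 12*6)² = ((-15 + ⅕) - 72)² = (-74/5 - 72)² = (-434/5)² = 188356/25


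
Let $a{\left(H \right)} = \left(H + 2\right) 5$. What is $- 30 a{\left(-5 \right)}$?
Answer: $450$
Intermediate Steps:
$a{\left(H \right)} = 10 + 5 H$ ($a{\left(H \right)} = \left(2 + H\right) 5 = 10 + 5 H$)
$- 30 a{\left(-5 \right)} = - 30 \left(10 + 5 \left(-5\right)\right) = - 30 \left(10 - 25\right) = \left(-30\right) \left(-15\right) = 450$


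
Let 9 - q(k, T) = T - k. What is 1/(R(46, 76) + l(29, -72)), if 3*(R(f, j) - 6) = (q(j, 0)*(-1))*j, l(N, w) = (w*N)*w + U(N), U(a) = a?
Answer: 3/444653 ≈ 6.7468e-6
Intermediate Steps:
q(k, T) = 9 + k - T (q(k, T) = 9 - (T - k) = 9 + (k - T) = 9 + k - T)
l(N, w) = N + N*w² (l(N, w) = (w*N)*w + N = (N*w)*w + N = N*w² + N = N + N*w²)
R(f, j) = 6 + j*(-9 - j)/3 (R(f, j) = 6 + (((9 + j - 1*0)*(-1))*j)/3 = 6 + (((9 + j + 0)*(-1))*j)/3 = 6 + (((9 + j)*(-1))*j)/3 = 6 + ((-9 - j)*j)/3 = 6 + (j*(-9 - j))/3 = 6 + j*(-9 - j)/3)
1/(R(46, 76) + l(29, -72)) = 1/((6 - ⅓*76*(9 + 76)) + 29*(1 + (-72)²)) = 1/((6 - ⅓*76*85) + 29*(1 + 5184)) = 1/((6 - 6460/3) + 29*5185) = 1/(-6442/3 + 150365) = 1/(444653/3) = 3/444653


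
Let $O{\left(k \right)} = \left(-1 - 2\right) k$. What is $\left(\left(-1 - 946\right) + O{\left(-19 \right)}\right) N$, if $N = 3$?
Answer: $-2670$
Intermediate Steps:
$O{\left(k \right)} = - 3 k$
$\left(\left(-1 - 946\right) + O{\left(-19 \right)}\right) N = \left(\left(-1 - 946\right) - -57\right) 3 = \left(-947 + 57\right) 3 = \left(-890\right) 3 = -2670$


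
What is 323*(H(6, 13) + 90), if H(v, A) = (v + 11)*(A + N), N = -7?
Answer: 62016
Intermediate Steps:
H(v, A) = (-7 + A)*(11 + v) (H(v, A) = (v + 11)*(A - 7) = (11 + v)*(-7 + A) = (-7 + A)*(11 + v))
323*(H(6, 13) + 90) = 323*((-77 - 7*6 + 11*13 + 13*6) + 90) = 323*((-77 - 42 + 143 + 78) + 90) = 323*(102 + 90) = 323*192 = 62016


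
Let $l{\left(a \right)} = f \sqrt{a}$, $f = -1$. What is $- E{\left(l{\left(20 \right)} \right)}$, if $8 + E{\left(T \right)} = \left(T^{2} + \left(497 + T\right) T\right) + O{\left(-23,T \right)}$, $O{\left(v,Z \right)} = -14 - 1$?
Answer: $-17 + 994 \sqrt{5} \approx 2205.7$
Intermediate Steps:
$O{\left(v,Z \right)} = -15$ ($O{\left(v,Z \right)} = -14 - 1 = -15$)
$l{\left(a \right)} = - \sqrt{a}$
$E{\left(T \right)} = -23 + T^{2} + T \left(497 + T\right)$ ($E{\left(T \right)} = -8 - \left(15 - T^{2} - \left(497 + T\right) T\right) = -8 - \left(15 - T^{2} - T \left(497 + T\right)\right) = -8 + \left(-15 + T^{2} + T \left(497 + T\right)\right) = -23 + T^{2} + T \left(497 + T\right)$)
$- E{\left(l{\left(20 \right)} \right)} = - (-23 + 2 \left(- \sqrt{20}\right)^{2} + 497 \left(- \sqrt{20}\right)) = - (-23 + 2 \left(- 2 \sqrt{5}\right)^{2} + 497 \left(- 2 \sqrt{5}\right)) = - (-23 + 2 \cdot 20 - 994 \sqrt{5}) = - (-23 + 40 - 994 \sqrt{5}) = - (17 - 994 \sqrt{5}) = -17 + 994 \sqrt{5}$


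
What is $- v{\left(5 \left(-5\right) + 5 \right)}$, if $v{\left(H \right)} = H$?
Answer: $20$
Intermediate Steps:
$- v{\left(5 \left(-5\right) + 5 \right)} = - (5 \left(-5\right) + 5) = - (-25 + 5) = \left(-1\right) \left(-20\right) = 20$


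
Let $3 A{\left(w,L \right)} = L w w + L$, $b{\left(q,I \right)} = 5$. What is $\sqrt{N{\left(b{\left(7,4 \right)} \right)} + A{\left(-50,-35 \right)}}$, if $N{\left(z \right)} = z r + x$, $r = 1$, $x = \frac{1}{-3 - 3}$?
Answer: $\frac{3 i \sqrt{12966}}{2} \approx 170.8 i$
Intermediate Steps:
$x = - \frac{1}{6}$ ($x = \frac{1}{-6} = - \frac{1}{6} \approx -0.16667$)
$A{\left(w,L \right)} = \frac{L}{3} + \frac{L w^{2}}{3}$ ($A{\left(w,L \right)} = \frac{L w w + L}{3} = \frac{L w^{2} + L}{3} = \frac{L + L w^{2}}{3} = \frac{L}{3} + \frac{L w^{2}}{3}$)
$N{\left(z \right)} = - \frac{1}{6} + z$ ($N{\left(z \right)} = z 1 - \frac{1}{6} = z - \frac{1}{6} = - \frac{1}{6} + z$)
$\sqrt{N{\left(b{\left(7,4 \right)} \right)} + A{\left(-50,-35 \right)}} = \sqrt{\left(- \frac{1}{6} + 5\right) + \frac{1}{3} \left(-35\right) \left(1 + \left(-50\right)^{2}\right)} = \sqrt{\frac{29}{6} + \frac{1}{3} \left(-35\right) \left(1 + 2500\right)} = \sqrt{\frac{29}{6} + \frac{1}{3} \left(-35\right) 2501} = \sqrt{\frac{29}{6} - \frac{87535}{3}} = \sqrt{- \frac{58347}{2}} = \frac{3 i \sqrt{12966}}{2}$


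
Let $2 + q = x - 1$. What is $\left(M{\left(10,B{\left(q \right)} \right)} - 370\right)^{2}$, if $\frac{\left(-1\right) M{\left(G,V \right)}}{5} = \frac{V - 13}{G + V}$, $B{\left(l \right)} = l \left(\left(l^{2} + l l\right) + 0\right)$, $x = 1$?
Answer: $\frac{5593225}{36} \approx 1.5537 \cdot 10^{5}$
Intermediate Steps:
$q = -2$ ($q = -2 + \left(1 - 1\right) = -2 + 0 = -2$)
$B{\left(l \right)} = 2 l^{3}$ ($B{\left(l \right)} = l \left(\left(l^{2} + l^{2}\right) + 0\right) = l \left(2 l^{2} + 0\right) = l 2 l^{2} = 2 l^{3}$)
$M{\left(G,V \right)} = - \frac{5 \left(-13 + V\right)}{G + V}$ ($M{\left(G,V \right)} = - 5 \frac{V - 13}{G + V} = - 5 \frac{-13 + V}{G + V} = - \frac{5 \left(-13 + V\right)}{G + V}$)
$\left(M{\left(10,B{\left(q \right)} \right)} - 370\right)^{2} = \left(\frac{5 \left(13 - 2 \left(-2\right)^{3}\right)}{10 + 2 \left(-2\right)^{3}} - 370\right)^{2} = \left(\frac{5 \left(13 - 2 \left(-8\right)\right)}{10 + 2 \left(-8\right)} - 370\right)^{2} = \left(\frac{5 \left(13 - -16\right)}{10 - 16} - 370\right)^{2} = \left(\frac{5 \left(13 + 16\right)}{-6} - 370\right)^{2} = \left(5 \left(- \frac{1}{6}\right) 29 - 370\right)^{2} = \left(- \frac{145}{6} - 370\right)^{2} = \left(- \frac{2365}{6}\right)^{2} = \frac{5593225}{36}$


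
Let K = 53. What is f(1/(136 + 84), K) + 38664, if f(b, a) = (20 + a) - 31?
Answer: 38706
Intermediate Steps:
f(b, a) = -11 + a
f(1/(136 + 84), K) + 38664 = (-11 + 53) + 38664 = 42 + 38664 = 38706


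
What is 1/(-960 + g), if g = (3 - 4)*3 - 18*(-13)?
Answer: -1/729 ≈ -0.0013717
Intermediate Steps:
g = 231 (g = -1*3 + 234 = -3 + 234 = 231)
1/(-960 + g) = 1/(-960 + 231) = 1/(-729) = -1/729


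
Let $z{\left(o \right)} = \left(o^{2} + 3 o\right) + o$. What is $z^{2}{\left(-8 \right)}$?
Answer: $1024$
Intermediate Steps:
$z{\left(o \right)} = o^{2} + 4 o$
$z^{2}{\left(-8 \right)} = \left(- 8 \left(4 - 8\right)\right)^{2} = \left(\left(-8\right) \left(-4\right)\right)^{2} = 32^{2} = 1024$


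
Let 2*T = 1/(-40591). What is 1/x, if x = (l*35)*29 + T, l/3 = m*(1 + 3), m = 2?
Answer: 81182/1977593519 ≈ 4.1051e-5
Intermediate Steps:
l = 24 (l = 3*(2*(1 + 3)) = 3*(2*4) = 3*8 = 24)
T = -1/81182 (T = (½)/(-40591) = (½)*(-1/40591) = -1/81182 ≈ -1.2318e-5)
x = 1977593519/81182 (x = (24*35)*29 - 1/81182 = 840*29 - 1/81182 = 24360 - 1/81182 = 1977593519/81182 ≈ 24360.)
1/x = 1/(1977593519/81182) = 81182/1977593519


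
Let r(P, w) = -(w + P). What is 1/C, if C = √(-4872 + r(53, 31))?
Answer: -I*√1239/2478 ≈ -0.014205*I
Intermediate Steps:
r(P, w) = -P - w (r(P, w) = -(P + w) = -P - w)
C = 2*I*√1239 (C = √(-4872 + (-1*53 - 1*31)) = √(-4872 + (-53 - 31)) = √(-4872 - 84) = √(-4956) = 2*I*√1239 ≈ 70.399*I)
1/C = 1/(2*I*√1239) = -I*√1239/2478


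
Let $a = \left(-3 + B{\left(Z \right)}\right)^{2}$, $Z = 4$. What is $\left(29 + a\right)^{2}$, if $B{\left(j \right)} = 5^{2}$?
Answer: $263169$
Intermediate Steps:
$B{\left(j \right)} = 25$
$a = 484$ ($a = \left(-3 + 25\right)^{2} = 22^{2} = 484$)
$\left(29 + a\right)^{2} = \left(29 + 484\right)^{2} = 513^{2} = 263169$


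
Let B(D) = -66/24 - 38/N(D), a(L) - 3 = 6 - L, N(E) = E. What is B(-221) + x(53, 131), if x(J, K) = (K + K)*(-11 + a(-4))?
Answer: 460937/884 ≈ 521.42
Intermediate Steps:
a(L) = 9 - L (a(L) = 3 + (6 - L) = 9 - L)
x(J, K) = 4*K (x(J, K) = (K + K)*(-11 + (9 - 1*(-4))) = (2*K)*(-11 + (9 + 4)) = (2*K)*(-11 + 13) = (2*K)*2 = 4*K)
B(D) = -11/4 - 38/D (B(D) = -66/24 - 38/D = -66*1/24 - 38/D = -11/4 - 38/D)
B(-221) + x(53, 131) = (-11/4 - 38/(-221)) + 4*131 = (-11/4 - 38*(-1/221)) + 524 = (-11/4 + 38/221) + 524 = -2279/884 + 524 = 460937/884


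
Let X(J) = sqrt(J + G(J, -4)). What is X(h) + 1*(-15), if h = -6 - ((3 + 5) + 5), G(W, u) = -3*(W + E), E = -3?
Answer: -15 + sqrt(47) ≈ -8.1443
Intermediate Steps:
G(W, u) = 9 - 3*W (G(W, u) = -3*(W - 3) = -3*(-3 + W) = 9 - 3*W)
h = -19 (h = -6 - (8 + 5) = -6 - 1*13 = -6 - 13 = -19)
X(J) = sqrt(9 - 2*J) (X(J) = sqrt(J + (9 - 3*J)) = sqrt(9 - 2*J))
X(h) + 1*(-15) = sqrt(9 - 2*(-19)) + 1*(-15) = sqrt(9 + 38) - 15 = sqrt(47) - 15 = -15 + sqrt(47)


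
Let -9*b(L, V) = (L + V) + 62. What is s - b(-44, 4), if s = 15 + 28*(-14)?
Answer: -3371/9 ≈ -374.56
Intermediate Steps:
b(L, V) = -62/9 - L/9 - V/9 (b(L, V) = -((L + V) + 62)/9 = -(62 + L + V)/9 = -62/9 - L/9 - V/9)
s = -377 (s = 15 - 392 = -377)
s - b(-44, 4) = -377 - (-62/9 - ⅑*(-44) - ⅑*4) = -377 - (-62/9 + 44/9 - 4/9) = -377 - 1*(-22/9) = -377 + 22/9 = -3371/9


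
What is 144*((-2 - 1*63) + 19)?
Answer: -6624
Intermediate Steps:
144*((-2 - 1*63) + 19) = 144*((-2 - 63) + 19) = 144*(-65 + 19) = 144*(-46) = -6624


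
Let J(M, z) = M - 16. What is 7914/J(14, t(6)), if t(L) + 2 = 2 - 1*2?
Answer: -3957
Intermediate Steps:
t(L) = -2 (t(L) = -2 + (2 - 1*2) = -2 + (2 - 2) = -2 + 0 = -2)
J(M, z) = -16 + M
7914/J(14, t(6)) = 7914/(-16 + 14) = 7914/(-2) = 7914*(-½) = -3957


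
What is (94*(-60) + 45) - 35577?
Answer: -41172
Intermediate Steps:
(94*(-60) + 45) - 35577 = (-5640 + 45) - 35577 = -5595 - 35577 = -41172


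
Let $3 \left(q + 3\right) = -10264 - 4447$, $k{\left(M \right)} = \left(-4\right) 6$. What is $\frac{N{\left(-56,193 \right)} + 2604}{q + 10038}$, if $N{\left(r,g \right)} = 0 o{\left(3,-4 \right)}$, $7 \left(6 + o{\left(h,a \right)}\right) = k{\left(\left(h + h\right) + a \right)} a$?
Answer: $\frac{3906}{7697} \approx 0.50747$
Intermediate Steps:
$k{\left(M \right)} = -24$
$o{\left(h,a \right)} = -6 - \frac{24 a}{7}$ ($o{\left(h,a \right)} = -6 + \frac{\left(-24\right) a}{7} = -6 - \frac{24 a}{7}$)
$q = - \frac{14720}{3}$ ($q = -3 + \frac{-10264 - 4447}{3} = -3 + \frac{1}{3} \left(-14711\right) = -3 - \frac{14711}{3} = - \frac{14720}{3} \approx -4906.7$)
$N{\left(r,g \right)} = 0$ ($N{\left(r,g \right)} = 0 \left(-6 - - \frac{96}{7}\right) = 0 \left(-6 + \frac{96}{7}\right) = 0 \cdot \frac{54}{7} = 0$)
$\frac{N{\left(-56,193 \right)} + 2604}{q + 10038} = \frac{0 + 2604}{- \frac{14720}{3} + 10038} = \frac{2604}{\frac{15394}{3}} = 2604 \cdot \frac{3}{15394} = \frac{3906}{7697}$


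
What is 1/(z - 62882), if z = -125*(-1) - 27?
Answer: -1/62784 ≈ -1.5928e-5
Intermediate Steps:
z = 98 (z = 125 - 27 = 98)
1/(z - 62882) = 1/(98 - 62882) = 1/(-62784) = -1/62784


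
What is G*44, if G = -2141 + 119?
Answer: -88968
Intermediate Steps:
G = -2022
G*44 = -2022*44 = -88968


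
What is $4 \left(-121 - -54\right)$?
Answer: $-268$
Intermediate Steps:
$4 \left(-121 - -54\right) = 4 \left(-121 + 54\right) = 4 \left(-67\right) = -268$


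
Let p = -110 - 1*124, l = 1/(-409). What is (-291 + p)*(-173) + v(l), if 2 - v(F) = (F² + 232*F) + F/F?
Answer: 15193558993/167281 ≈ 90827.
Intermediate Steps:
l = -1/409 ≈ -0.0024450
p = -234 (p = -110 - 124 = -234)
v(F) = 1 - F² - 232*F (v(F) = 2 - ((F² + 232*F) + F/F) = 2 - ((F² + 232*F) + 1) = 2 - (1 + F² + 232*F) = 2 + (-1 - F² - 232*F) = 1 - F² - 232*F)
(-291 + p)*(-173) + v(l) = (-291 - 234)*(-173) + (1 - (-1/409)² - 232*(-1/409)) = -525*(-173) + (1 - 1*1/167281 + 232/409) = 90825 + (1 - 1/167281 + 232/409) = 90825 + 262168/167281 = 15193558993/167281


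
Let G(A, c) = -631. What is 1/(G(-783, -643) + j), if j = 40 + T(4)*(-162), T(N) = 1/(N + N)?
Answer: -4/2445 ≈ -0.0016360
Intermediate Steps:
T(N) = 1/(2*N)
j = 79/4 (j = 40 + ((½)/4)*(-162) = 40 + ((½)*(¼))*(-162) = 40 + (⅛)*(-162) = 40 - 81/4 = 79/4 ≈ 19.750)
1/(G(-783, -643) + j) = 1/(-631 + 79/4) = 1/(-2445/4) = -4/2445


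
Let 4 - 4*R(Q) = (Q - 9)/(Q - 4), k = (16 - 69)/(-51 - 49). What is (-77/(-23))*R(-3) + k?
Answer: 5619/2300 ≈ 2.4430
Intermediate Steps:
k = 53/100 (k = -53/(-100) = -53*(-1/100) = 53/100 ≈ 0.53000)
R(Q) = 1 - (-9 + Q)/(4*(-4 + Q)) (R(Q) = 1 - (Q - 9)/(4*(Q - 4)) = 1 - (-9 + Q)/(4*(-4 + Q)))
(-77/(-23))*R(-3) + k = (-77/(-23))*((-7 + 3*(-3))/(4*(-4 - 3))) + 53/100 = (-77*(-1/23))*((1/4)*(-7 - 9)/(-7)) + 53/100 = 77*((1/4)*(-1/7)*(-16))/23 + 53/100 = (77/23)*(4/7) + 53/100 = 44/23 + 53/100 = 5619/2300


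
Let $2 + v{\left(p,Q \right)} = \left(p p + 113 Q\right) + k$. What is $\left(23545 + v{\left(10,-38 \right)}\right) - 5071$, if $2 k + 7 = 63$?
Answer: $14306$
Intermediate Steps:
$k = 28$ ($k = - \frac{7}{2} + \frac{1}{2} \cdot 63 = - \frac{7}{2} + \frac{63}{2} = 28$)
$v{\left(p,Q \right)} = 26 + p^{2} + 113 Q$ ($v{\left(p,Q \right)} = -2 + \left(\left(p p + 113 Q\right) + 28\right) = -2 + \left(\left(p^{2} + 113 Q\right) + 28\right) = -2 + \left(28 + p^{2} + 113 Q\right) = 26 + p^{2} + 113 Q$)
$\left(23545 + v{\left(10,-38 \right)}\right) - 5071 = \left(23545 + \left(26 + 10^{2} + 113 \left(-38\right)\right)\right) - 5071 = \left(23545 + \left(26 + 100 - 4294\right)\right) - 5071 = \left(23545 - 4168\right) - 5071 = 19377 - 5071 = 14306$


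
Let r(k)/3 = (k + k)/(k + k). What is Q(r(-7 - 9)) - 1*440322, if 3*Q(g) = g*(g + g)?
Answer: -440316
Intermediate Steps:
r(k) = 3 (r(k) = 3*((k + k)/(k + k)) = 3*((2*k)/((2*k))) = 3*((2*k)*(1/(2*k))) = 3*1 = 3)
Q(g) = 2*g**2/3 (Q(g) = (g*(g + g))/3 = (g*(2*g))/3 = (2*g**2)/3 = 2*g**2/3)
Q(r(-7 - 9)) - 1*440322 = (2/3)*3**2 - 1*440322 = (2/3)*9 - 440322 = 6 - 440322 = -440316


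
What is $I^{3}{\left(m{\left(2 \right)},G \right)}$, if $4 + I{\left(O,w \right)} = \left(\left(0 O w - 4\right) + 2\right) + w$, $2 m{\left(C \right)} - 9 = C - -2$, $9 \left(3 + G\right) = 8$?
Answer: $- \frac{389017}{729} \approx -533.63$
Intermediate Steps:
$G = - \frac{19}{9}$ ($G = -3 + \frac{1}{9} \cdot 8 = -3 + \frac{8}{9} = - \frac{19}{9} \approx -2.1111$)
$m{\left(C \right)} = \frac{11}{2} + \frac{C}{2}$ ($m{\left(C \right)} = \frac{9}{2} + \frac{C - -2}{2} = \frac{9}{2} + \frac{C + 2}{2} = \frac{9}{2} + \frac{2 + C}{2} = \frac{9}{2} + \left(1 + \frac{C}{2}\right) = \frac{11}{2} + \frac{C}{2}$)
$I{\left(O,w \right)} = -6 + w$ ($I{\left(O,w \right)} = -4 + \left(\left(\left(0 O w - 4\right) + 2\right) + w\right) = -4 + \left(\left(\left(0 w - 4\right) + 2\right) + w\right) = -4 + \left(\left(\left(0 - 4\right) + 2\right) + w\right) = -4 + \left(\left(-4 + 2\right) + w\right) = -4 + \left(-2 + w\right) = -6 + w$)
$I^{3}{\left(m{\left(2 \right)},G \right)} = \left(-6 - \frac{19}{9}\right)^{3} = \left(- \frac{73}{9}\right)^{3} = - \frac{389017}{729}$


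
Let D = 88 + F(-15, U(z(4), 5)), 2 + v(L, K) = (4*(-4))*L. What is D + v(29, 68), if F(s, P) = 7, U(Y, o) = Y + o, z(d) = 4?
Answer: -371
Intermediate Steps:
v(L, K) = -2 - 16*L (v(L, K) = -2 + (4*(-4))*L = -2 - 16*L)
D = 95 (D = 88 + 7 = 95)
D + v(29, 68) = 95 + (-2 - 16*29) = 95 + (-2 - 464) = 95 - 466 = -371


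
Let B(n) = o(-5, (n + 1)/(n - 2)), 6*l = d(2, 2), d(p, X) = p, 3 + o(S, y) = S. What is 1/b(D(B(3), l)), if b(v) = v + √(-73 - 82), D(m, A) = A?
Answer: 3/1396 - 9*I*√155/1396 ≈ 0.002149 - 0.080264*I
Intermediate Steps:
o(S, y) = -3 + S
l = ⅓ (l = (⅙)*2 = ⅓ ≈ 0.33333)
B(n) = -8 (B(n) = -3 - 5 = -8)
b(v) = v + I*√155 (b(v) = v + √(-155) = v + I*√155)
1/b(D(B(3), l)) = 1/(⅓ + I*√155)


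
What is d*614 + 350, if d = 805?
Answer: 494620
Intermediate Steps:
d*614 + 350 = 805*614 + 350 = 494270 + 350 = 494620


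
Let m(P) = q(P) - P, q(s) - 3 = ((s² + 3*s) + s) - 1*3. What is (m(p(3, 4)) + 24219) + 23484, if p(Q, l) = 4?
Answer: 47731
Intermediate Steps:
q(s) = s² + 4*s (q(s) = 3 + (((s² + 3*s) + s) - 1*3) = 3 + ((s² + 4*s) - 3) = 3 + (-3 + s² + 4*s) = s² + 4*s)
m(P) = -P + P*(4 + P) (m(P) = P*(4 + P) - P = -P + P*(4 + P))
(m(p(3, 4)) + 24219) + 23484 = (4*(3 + 4) + 24219) + 23484 = (4*7 + 24219) + 23484 = (28 + 24219) + 23484 = 24247 + 23484 = 47731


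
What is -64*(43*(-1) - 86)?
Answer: 8256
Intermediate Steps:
-64*(43*(-1) - 86) = -64*(-43 - 86) = -64*(-129) = 8256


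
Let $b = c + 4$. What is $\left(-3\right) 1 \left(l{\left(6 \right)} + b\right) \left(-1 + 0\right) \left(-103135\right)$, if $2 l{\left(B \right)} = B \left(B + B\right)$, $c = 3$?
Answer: $-13304415$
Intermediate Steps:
$b = 7$ ($b = 3 + 4 = 7$)
$l{\left(B \right)} = B^{2}$ ($l{\left(B \right)} = \frac{B \left(B + B\right)}{2} = \frac{B 2 B}{2} = \frac{2 B^{2}}{2} = B^{2}$)
$\left(-3\right) 1 \left(l{\left(6 \right)} + b\right) \left(-1 + 0\right) \left(-103135\right) = \left(-3\right) 1 \left(6^{2} + 7\right) \left(-1 + 0\right) \left(-103135\right) = - 3 \left(36 + 7\right) \left(-1\right) \left(-103135\right) = - 3 \cdot 43 \left(-1\right) \left(-103135\right) = \left(-3\right) \left(-43\right) \left(-103135\right) = 129 \left(-103135\right) = -13304415$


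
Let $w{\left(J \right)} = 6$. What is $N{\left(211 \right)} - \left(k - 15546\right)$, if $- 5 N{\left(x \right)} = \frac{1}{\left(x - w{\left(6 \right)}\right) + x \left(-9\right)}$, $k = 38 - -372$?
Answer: $\frac{128201921}{8470} \approx 15136.0$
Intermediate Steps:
$k = 410$ ($k = 38 + 372 = 410$)
$N{\left(x \right)} = - \frac{1}{5 \left(-6 - 8 x\right)}$ ($N{\left(x \right)} = - \frac{1}{5 \left(\left(x - 6\right) + x \left(-9\right)\right)} = - \frac{1}{5 \left(\left(x - 6\right) - 9 x\right)} = - \frac{1}{5 \left(\left(-6 + x\right) - 9 x\right)} = - \frac{1}{5 \left(-6 - 8 x\right)}$)
$N{\left(211 \right)} - \left(k - 15546\right) = \frac{1}{10 \left(3 + 4 \cdot 211\right)} - \left(410 - 15546\right) = \frac{1}{10 \left(3 + 844\right)} - \left(410 - 15546\right) = \frac{1}{10 \cdot 847} - -15136 = \frac{1}{10} \cdot \frac{1}{847} + 15136 = \frac{1}{8470} + 15136 = \frac{128201921}{8470}$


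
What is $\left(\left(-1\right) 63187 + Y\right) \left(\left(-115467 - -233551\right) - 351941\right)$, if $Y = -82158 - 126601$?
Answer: $63596475722$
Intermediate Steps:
$Y = -208759$
$\left(\left(-1\right) 63187 + Y\right) \left(\left(-115467 - -233551\right) - 351941\right) = \left(\left(-1\right) 63187 - 208759\right) \left(\left(-115467 - -233551\right) - 351941\right) = \left(-63187 - 208759\right) \left(\left(-115467 + 233551\right) - 351941\right) = - 271946 \left(118084 - 351941\right) = \left(-271946\right) \left(-233857\right) = 63596475722$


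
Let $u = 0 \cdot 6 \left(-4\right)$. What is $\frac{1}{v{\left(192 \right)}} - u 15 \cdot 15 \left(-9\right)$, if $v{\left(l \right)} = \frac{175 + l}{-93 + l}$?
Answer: $\frac{99}{367} \approx 0.26975$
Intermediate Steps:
$v{\left(l \right)} = \frac{175 + l}{-93 + l}$
$u = 0$ ($u = 0 \left(-4\right) = 0$)
$\frac{1}{v{\left(192 \right)}} - u 15 \cdot 15 \left(-9\right) = \frac{1}{\frac{1}{-93 + 192} \left(175 + 192\right)} - 0 \cdot 15 \cdot 15 \left(-9\right) = \frac{1}{\frac{1}{99} \cdot 367} - 0 \cdot 225 \left(-9\right) = \frac{1}{\frac{1}{99} \cdot 367} - 0 \left(-2025\right) = \frac{1}{\frac{367}{99}} - 0 = \frac{99}{367} + 0 = \frac{99}{367}$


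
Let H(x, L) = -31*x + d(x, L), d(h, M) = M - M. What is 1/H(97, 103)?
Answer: -1/3007 ≈ -0.00033256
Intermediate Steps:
d(h, M) = 0
H(x, L) = -31*x (H(x, L) = -31*x + 0 = -31*x)
1/H(97, 103) = 1/(-31*97) = 1/(-3007) = -1/3007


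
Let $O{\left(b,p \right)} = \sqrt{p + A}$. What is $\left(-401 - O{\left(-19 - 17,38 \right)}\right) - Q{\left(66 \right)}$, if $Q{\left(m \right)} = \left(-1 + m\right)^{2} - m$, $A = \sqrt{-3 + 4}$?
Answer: $-4560 - \sqrt{39} \approx -4566.2$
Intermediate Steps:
$A = 1$ ($A = \sqrt{1} = 1$)
$O{\left(b,p \right)} = \sqrt{1 + p}$ ($O{\left(b,p \right)} = \sqrt{p + 1} = \sqrt{1 + p}$)
$\left(-401 - O{\left(-19 - 17,38 \right)}\right) - Q{\left(66 \right)} = \left(-401 - \sqrt{1 + 38}\right) - \left(\left(-1 + 66\right)^{2} - 66\right) = \left(-401 - \sqrt{39}\right) - \left(65^{2} - 66\right) = \left(-401 - \sqrt{39}\right) - \left(4225 - 66\right) = \left(-401 - \sqrt{39}\right) - 4159 = -4560 - \sqrt{39}$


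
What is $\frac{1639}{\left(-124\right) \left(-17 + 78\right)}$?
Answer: $- \frac{1639}{7564} \approx -0.21668$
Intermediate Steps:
$\frac{1639}{\left(-124\right) \left(-17 + 78\right)} = \frac{1639}{\left(-124\right) 61} = \frac{1639}{-7564} = 1639 \left(- \frac{1}{7564}\right) = - \frac{1639}{7564}$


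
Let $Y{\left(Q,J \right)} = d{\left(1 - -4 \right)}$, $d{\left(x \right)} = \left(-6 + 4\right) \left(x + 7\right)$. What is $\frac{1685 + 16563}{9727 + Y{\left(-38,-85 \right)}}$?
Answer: $\frac{18248}{9703} \approx 1.8807$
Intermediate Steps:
$d{\left(x \right)} = -14 - 2 x$ ($d{\left(x \right)} = - 2 \left(7 + x\right) = -14 - 2 x$)
$Y{\left(Q,J \right)} = -24$ ($Y{\left(Q,J \right)} = -14 - 2 \left(1 - -4\right) = -14 - 2 \left(1 + 4\right) = -14 - 10 = -24$)
$\frac{1685 + 16563}{9727 + Y{\left(-38,-85 \right)}} = \frac{1685 + 16563}{9727 - 24} = \frac{18248}{9703}$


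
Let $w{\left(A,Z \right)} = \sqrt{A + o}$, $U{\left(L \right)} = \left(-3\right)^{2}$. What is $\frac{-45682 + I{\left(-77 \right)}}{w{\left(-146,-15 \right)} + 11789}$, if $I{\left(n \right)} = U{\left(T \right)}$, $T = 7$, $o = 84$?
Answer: $- \frac{538438997}{138980583} + \frac{45673 i \sqrt{62}}{138980583} \approx -3.8742 + 0.0025876 i$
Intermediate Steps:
$U{\left(L \right)} = 9$
$I{\left(n \right)} = 9$
$w{\left(A,Z \right)} = \sqrt{84 + A}$ ($w{\left(A,Z \right)} = \sqrt{A + 84} = \sqrt{84 + A}$)
$\frac{-45682 + I{\left(-77 \right)}}{w{\left(-146,-15 \right)} + 11789} = \frac{-45682 + 9}{\sqrt{84 - 146} + 11789} = - \frac{45673}{\sqrt{-62} + 11789} = - \frac{45673}{i \sqrt{62} + 11789} = - \frac{45673}{11789 + i \sqrt{62}}$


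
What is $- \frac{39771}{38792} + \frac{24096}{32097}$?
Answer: $- \frac{8764045}{31925816} \approx -0.27451$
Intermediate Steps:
$- \frac{39771}{38792} + \frac{24096}{32097} = \left(-39771\right) \frac{1}{38792} + 24096 \cdot \frac{1}{32097} = - \frac{39771}{38792} + \frac{8032}{10699} = - \frac{8764045}{31925816}$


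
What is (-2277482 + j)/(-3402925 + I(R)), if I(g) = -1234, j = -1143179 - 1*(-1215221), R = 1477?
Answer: 2205440/3404159 ≈ 0.64787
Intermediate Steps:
j = 72042 (j = -1143179 + 1215221 = 72042)
(-2277482 + j)/(-3402925 + I(R)) = (-2277482 + 72042)/(-3402925 - 1234) = -2205440/(-3404159) = -2205440*(-1/3404159) = 2205440/3404159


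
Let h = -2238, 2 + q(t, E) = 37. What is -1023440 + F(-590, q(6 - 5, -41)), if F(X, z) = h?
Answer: -1025678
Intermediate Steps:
q(t, E) = 35 (q(t, E) = -2 + 37 = 35)
F(X, z) = -2238
-1023440 + F(-590, q(6 - 5, -41)) = -1023440 - 2238 = -1025678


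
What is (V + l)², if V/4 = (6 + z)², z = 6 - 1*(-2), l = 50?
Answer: 695556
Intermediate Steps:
z = 8 (z = 6 + 2 = 8)
V = 784 (V = 4*(6 + 8)² = 4*14² = 4*196 = 784)
(V + l)² = (784 + 50)² = 834² = 695556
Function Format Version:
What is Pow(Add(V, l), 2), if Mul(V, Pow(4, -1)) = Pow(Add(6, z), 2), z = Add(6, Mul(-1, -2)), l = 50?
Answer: 695556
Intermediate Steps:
z = 8 (z = Add(6, 2) = 8)
V = 784 (V = Mul(4, Pow(Add(6, 8), 2)) = Mul(4, Pow(14, 2)) = Mul(4, 196) = 784)
Pow(Add(V, l), 2) = Pow(Add(784, 50), 2) = Pow(834, 2) = 695556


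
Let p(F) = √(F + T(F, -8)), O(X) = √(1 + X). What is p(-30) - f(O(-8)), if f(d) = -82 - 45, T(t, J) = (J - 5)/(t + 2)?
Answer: 127 + I*√5789/14 ≈ 127.0 + 5.4347*I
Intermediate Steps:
T(t, J) = (-5 + J)/(2 + t)
p(F) = √(F - 13/(2 + F)) (p(F) = √(F + (-5 - 8)/(2 + F)) = √(F - 13/(2 + F)))
f(d) = -127
p(-30) - f(O(-8)) = √((-13 - 30*(2 - 30))/(2 - 30)) - 1*(-127) = √((-13 - 30*(-28))/(-28)) + 127 = √(-(-13 + 840)/28) + 127 = √(-1/28*827) + 127 = √(-827/28) + 127 = I*√5789/14 + 127 = 127 + I*√5789/14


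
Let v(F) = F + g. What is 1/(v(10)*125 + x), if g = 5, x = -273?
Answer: 1/1602 ≈ 0.00062422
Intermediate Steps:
v(F) = 5 + F (v(F) = F + 5 = 5 + F)
1/(v(10)*125 + x) = 1/((5 + 10)*125 - 273) = 1/(15*125 - 273) = 1/(1875 - 273) = 1/1602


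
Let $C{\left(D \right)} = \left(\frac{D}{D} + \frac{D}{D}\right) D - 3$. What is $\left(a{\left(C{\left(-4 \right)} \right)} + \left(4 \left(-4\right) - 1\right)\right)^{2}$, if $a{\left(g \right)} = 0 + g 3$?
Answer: $2500$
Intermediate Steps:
$C{\left(D \right)} = -3 + 2 D$ ($C{\left(D \right)} = \left(1 + 1\right) D - 3 = 2 D - 3 = -3 + 2 D$)
$a{\left(g \right)} = 3 g$ ($a{\left(g \right)} = 0 + 3 g = 3 g$)
$\left(a{\left(C{\left(-4 \right)} \right)} + \left(4 \left(-4\right) - 1\right)\right)^{2} = \left(3 \left(-3 + 2 \left(-4\right)\right) + \left(4 \left(-4\right) - 1\right)\right)^{2} = \left(3 \left(-3 - 8\right) - 17\right)^{2} = \left(3 \left(-11\right) - 17\right)^{2} = \left(-33 - 17\right)^{2} = \left(-50\right)^{2} = 2500$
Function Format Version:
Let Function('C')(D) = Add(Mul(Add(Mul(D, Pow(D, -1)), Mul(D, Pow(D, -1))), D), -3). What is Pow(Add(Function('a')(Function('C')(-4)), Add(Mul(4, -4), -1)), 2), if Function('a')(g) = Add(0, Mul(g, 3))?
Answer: 2500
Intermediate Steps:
Function('C')(D) = Add(-3, Mul(2, D)) (Function('C')(D) = Add(Mul(Add(1, 1), D), -3) = Add(Mul(2, D), -3) = Add(-3, Mul(2, D)))
Function('a')(g) = Mul(3, g) (Function('a')(g) = Add(0, Mul(3, g)) = Mul(3, g))
Pow(Add(Function('a')(Function('C')(-4)), Add(Mul(4, -4), -1)), 2) = Pow(Add(Mul(3, Add(-3, Mul(2, -4))), Add(Mul(4, -4), -1)), 2) = Pow(Add(Mul(3, Add(-3, -8)), Add(-16, -1)), 2) = Pow(Add(Mul(3, -11), -17), 2) = Pow(Add(-33, -17), 2) = Pow(-50, 2) = 2500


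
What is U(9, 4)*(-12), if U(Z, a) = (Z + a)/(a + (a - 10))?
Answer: 78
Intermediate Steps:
U(Z, a) = (Z + a)/(-10 + 2*a) (U(Z, a) = (Z + a)/(a + (-10 + a)) = (Z + a)/(-10 + 2*a))
U(9, 4)*(-12) = ((9 + 4)/(2*(-5 + 4)))*(-12) = ((1/2)*13/(-1))*(-12) = ((1/2)*(-1)*13)*(-12) = -13/2*(-12) = 78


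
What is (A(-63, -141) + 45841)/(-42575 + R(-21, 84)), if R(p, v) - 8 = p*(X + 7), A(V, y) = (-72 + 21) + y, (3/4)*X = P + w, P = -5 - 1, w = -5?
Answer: -45649/42406 ≈ -1.0765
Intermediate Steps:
P = -6
X = -44/3 (X = 4*(-6 - 5)/3 = (4/3)*(-11) = -44/3 ≈ -14.667)
A(V, y) = -51 + y
R(p, v) = 8 - 23*p/3 (R(p, v) = 8 + p*(-44/3 + 7) = 8 + p*(-23/3) = 8 - 23*p/3)
(A(-63, -141) + 45841)/(-42575 + R(-21, 84)) = ((-51 - 141) + 45841)/(-42575 + (8 - 23/3*(-21))) = (-192 + 45841)/(-42575 + (8 + 161)) = 45649/(-42575 + 169) = 45649/(-42406) = 45649*(-1/42406) = -45649/42406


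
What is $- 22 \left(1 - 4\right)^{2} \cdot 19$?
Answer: $-3762$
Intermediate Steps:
$- 22 \left(1 - 4\right)^{2} \cdot 19 = - 22 \left(-3\right)^{2} \cdot 19 = \left(-22\right) 9 \cdot 19 = \left(-198\right) 19 = -3762$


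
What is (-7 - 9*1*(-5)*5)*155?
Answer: 33790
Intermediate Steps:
(-7 - 9*1*(-5)*5)*155 = (-7 - (-45)*5)*155 = (-7 - 9*(-25))*155 = (-7 + 225)*155 = 218*155 = 33790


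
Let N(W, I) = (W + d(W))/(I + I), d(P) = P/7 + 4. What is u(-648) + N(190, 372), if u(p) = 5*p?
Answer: -1406031/434 ≈ -3239.7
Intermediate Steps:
d(P) = 4 + P/7 (d(P) = P*(⅐) + 4 = P/7 + 4 = 4 + P/7)
N(W, I) = (4 + 8*W/7)/(2*I) (N(W, I) = (W + (4 + W/7))/(I + I) = (4 + 8*W/7)/((2*I)) = (4 + 8*W/7)*(1/(2*I)) = (4 + 8*W/7)/(2*I))
u(-648) + N(190, 372) = 5*(-648) + (2/7)*(7 + 2*190)/372 = -3240 + (2/7)*(1/372)*(7 + 380) = -3240 + (2/7)*(1/372)*387 = -3240 + 129/434 = -1406031/434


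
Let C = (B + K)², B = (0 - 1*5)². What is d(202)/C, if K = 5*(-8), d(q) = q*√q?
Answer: 202*√202/225 ≈ 12.760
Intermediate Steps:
d(q) = q^(3/2)
K = -40
B = 25 (B = (0 - 5)² = (-5)² = 25)
C = 225 (C = (25 - 40)² = (-15)² = 225)
d(202)/C = 202^(3/2)/225 = (202*√202)*(1/225) = 202*√202/225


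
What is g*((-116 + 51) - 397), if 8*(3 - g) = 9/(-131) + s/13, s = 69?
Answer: -3690225/3406 ≈ -1083.4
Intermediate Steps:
g = 15975/6812 (g = 3 - (9/(-131) + 69/13)/8 = 3 - (9*(-1/131) + 69*(1/13))/8 = 3 - (-9/131 + 69/13)/8 = 3 - 1/8*8922/1703 = 3 - 4461/6812 = 15975/6812 ≈ 2.3451)
g*((-116 + 51) - 397) = 15975*((-116 + 51) - 397)/6812 = 15975*(-65 - 397)/6812 = (15975/6812)*(-462) = -3690225/3406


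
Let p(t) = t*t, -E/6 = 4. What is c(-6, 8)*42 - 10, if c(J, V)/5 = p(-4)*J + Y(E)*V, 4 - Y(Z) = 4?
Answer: -20170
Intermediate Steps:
E = -24 (E = -6*4 = -24)
Y(Z) = 0 (Y(Z) = 4 - 1*4 = 4 - 4 = 0)
p(t) = t**2
c(J, V) = 80*J (c(J, V) = 5*((-4)**2*J + 0*V) = 5*(16*J + 0) = 5*(16*J) = 80*J)
c(-6, 8)*42 - 10 = (80*(-6))*42 - 10 = -480*42 - 10 = -20160 - 10 = -20170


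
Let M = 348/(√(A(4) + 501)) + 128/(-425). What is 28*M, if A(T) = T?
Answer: -3584/425 + 9744*√505/505 ≈ 425.17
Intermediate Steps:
M = -128/425 + 348*√505/505 (M = 348/(√(4 + 501)) + 128/(-425) = 348/(√505) + 128*(-1/425) = 348*(√505/505) - 128/425 = 348*√505/505 - 128/425 = -128/425 + 348*√505/505 ≈ 15.185)
28*M = 28*(-128/425 + 348*√505/505) = -3584/425 + 9744*√505/505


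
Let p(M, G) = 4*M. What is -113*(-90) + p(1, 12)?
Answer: 10174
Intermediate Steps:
-113*(-90) + p(1, 12) = -113*(-90) + 4*1 = 10170 + 4 = 10174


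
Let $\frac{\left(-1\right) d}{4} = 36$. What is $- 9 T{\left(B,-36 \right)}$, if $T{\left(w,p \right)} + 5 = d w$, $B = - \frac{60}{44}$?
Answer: $- \frac{18945}{11} \approx -1722.3$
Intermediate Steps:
$d = -144$ ($d = \left(-4\right) 36 = -144$)
$B = - \frac{15}{11}$ ($B = \left(-60\right) \frac{1}{44} = - \frac{15}{11} \approx -1.3636$)
$T{\left(w,p \right)} = -5 - 144 w$
$- 9 T{\left(B,-36 \right)} = - 9 \left(-5 - - \frac{2160}{11}\right) = - 9 \left(-5 + \frac{2160}{11}\right) = \left(-9\right) \frac{2105}{11} = - \frac{18945}{11}$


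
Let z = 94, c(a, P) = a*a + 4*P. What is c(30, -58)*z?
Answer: 62792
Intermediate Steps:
c(a, P) = a² + 4*P
c(30, -58)*z = (30² + 4*(-58))*94 = (900 - 232)*94 = 668*94 = 62792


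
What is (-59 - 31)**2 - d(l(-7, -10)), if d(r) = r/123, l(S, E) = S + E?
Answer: 996317/123 ≈ 8100.1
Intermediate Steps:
l(S, E) = E + S
d(r) = r/123 (d(r) = r*(1/123) = r/123)
(-59 - 31)**2 - d(l(-7, -10)) = (-59 - 31)**2 - (-10 - 7)/123 = (-90)**2 - (-17)/123 = 8100 - 1*(-17/123) = 8100 + 17/123 = 996317/123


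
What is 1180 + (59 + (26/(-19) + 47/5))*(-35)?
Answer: -22156/19 ≈ -1166.1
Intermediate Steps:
1180 + (59 + (26/(-19) + 47/5))*(-35) = 1180 + (59 + (26*(-1/19) + 47*(1/5)))*(-35) = 1180 + (59 + (-26/19 + 47/5))*(-35) = 1180 + (59 + 763/95)*(-35) = 1180 + (6368/95)*(-35) = 1180 - 44576/19 = -22156/19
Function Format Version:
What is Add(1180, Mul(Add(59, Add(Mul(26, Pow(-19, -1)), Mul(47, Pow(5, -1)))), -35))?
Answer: Rational(-22156, 19) ≈ -1166.1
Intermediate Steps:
Add(1180, Mul(Add(59, Add(Mul(26, Pow(-19, -1)), Mul(47, Pow(5, -1)))), -35)) = Add(1180, Mul(Add(59, Add(Mul(26, Rational(-1, 19)), Mul(47, Rational(1, 5)))), -35)) = Add(1180, Mul(Add(59, Add(Rational(-26, 19), Rational(47, 5))), -35)) = Add(1180, Mul(Add(59, Rational(763, 95)), -35)) = Add(1180, Mul(Rational(6368, 95), -35)) = Add(1180, Rational(-44576, 19)) = Rational(-22156, 19)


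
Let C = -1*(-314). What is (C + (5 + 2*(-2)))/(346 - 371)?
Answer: -63/5 ≈ -12.600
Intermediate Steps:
C = 314
(C + (5 + 2*(-2)))/(346 - 371) = (314 + (5 + 2*(-2)))/(346 - 371) = (314 + (5 - 4))/(-25) = (314 + 1)*(-1/25) = 315*(-1/25) = -63/5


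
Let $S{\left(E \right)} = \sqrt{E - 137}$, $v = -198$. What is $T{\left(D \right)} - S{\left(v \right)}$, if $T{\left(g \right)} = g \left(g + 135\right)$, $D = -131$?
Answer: $-524 - i \sqrt{335} \approx -524.0 - 18.303 i$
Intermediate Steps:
$T{\left(g \right)} = g \left(135 + g\right)$
$S{\left(E \right)} = \sqrt{-137 + E}$
$T{\left(D \right)} - S{\left(v \right)} = - 131 \left(135 - 131\right) - \sqrt{-137 - 198} = \left(-131\right) 4 - \sqrt{-335} = -524 - i \sqrt{335}$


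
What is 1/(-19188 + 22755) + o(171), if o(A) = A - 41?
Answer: 463711/3567 ≈ 130.00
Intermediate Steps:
o(A) = -41 + A
1/(-19188 + 22755) + o(171) = 1/(-19188 + 22755) + (-41 + 171) = 1/3567 + 130 = 463711/3567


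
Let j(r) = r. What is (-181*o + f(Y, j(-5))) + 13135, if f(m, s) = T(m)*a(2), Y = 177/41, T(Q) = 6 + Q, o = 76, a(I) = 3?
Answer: -24192/41 ≈ -590.05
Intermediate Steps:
Y = 177/41 (Y = 177*(1/41) = 177/41 ≈ 4.3171)
f(m, s) = 18 + 3*m (f(m, s) = (6 + m)*3 = 18 + 3*m)
(-181*o + f(Y, j(-5))) + 13135 = (-181*76 + (18 + 3*(177/41))) + 13135 = (-13756 + (18 + 531/41)) + 13135 = (-13756 + 1269/41) + 13135 = -562727/41 + 13135 = -24192/41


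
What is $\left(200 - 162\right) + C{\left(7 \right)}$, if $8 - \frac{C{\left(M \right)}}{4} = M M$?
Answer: $-126$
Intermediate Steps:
$C{\left(M \right)} = 32 - 4 M^{2}$ ($C{\left(M \right)} = 32 - 4 M M = 32 - 4 M^{2}$)
$\left(200 - 162\right) + C{\left(7 \right)} = \left(200 - 162\right) + \left(32 - 4 \cdot 7^{2}\right) = 38 + \left(32 - 196\right) = 38 - 164 = -126$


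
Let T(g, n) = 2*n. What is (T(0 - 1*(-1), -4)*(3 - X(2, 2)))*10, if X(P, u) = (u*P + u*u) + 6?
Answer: 880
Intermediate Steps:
X(P, u) = 6 + u**2 + P*u (X(P, u) = (P*u + u**2) + 6 = (u**2 + P*u) + 6 = 6 + u**2 + P*u)
(T(0 - 1*(-1), -4)*(3 - X(2, 2)))*10 = ((2*(-4))*(3 - (6 + 2**2 + 2*2)))*10 = -8*(3 - (6 + 4 + 4))*10 = -8*(3 - 1*14)*10 = -8*(3 - 14)*10 = -8*(-11)*10 = 88*10 = 880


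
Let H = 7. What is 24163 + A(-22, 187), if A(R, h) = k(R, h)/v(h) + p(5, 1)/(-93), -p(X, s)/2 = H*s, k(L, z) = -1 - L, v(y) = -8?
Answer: 17975431/744 ≈ 24161.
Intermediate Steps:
p(X, s) = -14*s
A(R, h) = 205/744 + R/8 (A(R, h) = (-1 - R)/(-8) - 14*1/(-93) = (-1 - R)*(-⅛) - 14*(-1/93) = (⅛ + R/8) + 14/93 = 205/744 + R/8)
24163 + A(-22, 187) = 24163 + (205/744 + (⅛)*(-22)) = 24163 + (205/744 - 11/4) = 24163 - 1841/744 = 17975431/744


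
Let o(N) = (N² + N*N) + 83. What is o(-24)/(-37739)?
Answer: -95/2903 ≈ -0.032725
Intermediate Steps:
o(N) = 83 + 2*N² (o(N) = (N² + N²) + 83 = 2*N² + 83 = 83 + 2*N²)
o(-24)/(-37739) = (83 + 2*(-24)²)/(-37739) = (83 + 2*576)*(-1/37739) = (83 + 1152)*(-1/37739) = 1235*(-1/37739) = -95/2903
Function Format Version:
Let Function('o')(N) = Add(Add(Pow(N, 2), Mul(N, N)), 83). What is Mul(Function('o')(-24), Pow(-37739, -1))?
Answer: Rational(-95, 2903) ≈ -0.032725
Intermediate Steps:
Function('o')(N) = Add(83, Mul(2, Pow(N, 2))) (Function('o')(N) = Add(Add(Pow(N, 2), Pow(N, 2)), 83) = Add(Mul(2, Pow(N, 2)), 83) = Add(83, Mul(2, Pow(N, 2))))
Mul(Function('o')(-24), Pow(-37739, -1)) = Mul(Add(83, Mul(2, Pow(-24, 2))), Pow(-37739, -1)) = Mul(Add(83, Mul(2, 576)), Rational(-1, 37739)) = Mul(Add(83, 1152), Rational(-1, 37739)) = Mul(1235, Rational(-1, 37739)) = Rational(-95, 2903)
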